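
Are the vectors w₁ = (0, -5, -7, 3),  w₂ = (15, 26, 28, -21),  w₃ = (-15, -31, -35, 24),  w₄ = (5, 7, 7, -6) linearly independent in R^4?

linearly dependent

The matrix [w₁|w₂|w₃|w₄] has determinant 0.
A zero determinant means the columns are linearly dependent.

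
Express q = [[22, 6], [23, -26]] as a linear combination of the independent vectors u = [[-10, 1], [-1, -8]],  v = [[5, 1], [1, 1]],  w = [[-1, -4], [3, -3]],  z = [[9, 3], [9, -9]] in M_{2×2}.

q = u + 3v + w + 2z

Identify each element with its coordinate vector in ℝ⁴ via {E₁₁, E₁₂, E₂₁, E₂₂}.
Set up the augmented matrix [u | v | w | z | q] and row-reduce.
The system has the unique solution (c₁, …, c₄) = (1, 3, 1, 2).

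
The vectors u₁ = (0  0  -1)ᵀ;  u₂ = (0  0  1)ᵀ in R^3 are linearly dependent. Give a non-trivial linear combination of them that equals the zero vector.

Solve the homogeneous system with u₁, u₂ as columns by row-reducing the coefficient matrix.
One solution (up to scaling) is (1, 1).

u₁ + u₂ = 0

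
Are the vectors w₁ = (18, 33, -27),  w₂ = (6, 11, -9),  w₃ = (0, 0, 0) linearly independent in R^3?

linearly dependent

One of the vectors is the zero vector, so the set is linearly dependent.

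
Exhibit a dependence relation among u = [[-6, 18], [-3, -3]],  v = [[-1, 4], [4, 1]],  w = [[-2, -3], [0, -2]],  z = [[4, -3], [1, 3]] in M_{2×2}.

Write each element as a vector in ℝ⁴ using {E₁₁, E₁₂, E₂₁, E₂₂}.
Solve the homogeneous system with u, v, w, z as columns by row-reducing the coefficient matrix.
The free variable yields coefficients (1, 0, 3, 3) (any nonzero multiple also works).

u + 3w + 3z = 0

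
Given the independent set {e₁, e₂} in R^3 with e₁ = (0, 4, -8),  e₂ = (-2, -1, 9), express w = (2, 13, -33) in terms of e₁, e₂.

Solve the system with e₁, e₂ as columns and w as the right-hand side.
Back-substitution yields (a₁, a₂) = (3, -1).

w = 3e₁ - e₂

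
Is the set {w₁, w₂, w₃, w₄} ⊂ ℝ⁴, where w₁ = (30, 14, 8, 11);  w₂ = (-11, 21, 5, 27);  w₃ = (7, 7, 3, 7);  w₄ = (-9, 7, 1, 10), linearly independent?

linearly dependent

Place the vectors as rows of a 4×4 matrix and reduce to echelon form.
The reduction yields 2 nonzero rows, so the rank is 2.
Since rank 2 < 4, the set is linearly dependent.
Indeed 2w₁ + w₂ - 7w₃ = 0.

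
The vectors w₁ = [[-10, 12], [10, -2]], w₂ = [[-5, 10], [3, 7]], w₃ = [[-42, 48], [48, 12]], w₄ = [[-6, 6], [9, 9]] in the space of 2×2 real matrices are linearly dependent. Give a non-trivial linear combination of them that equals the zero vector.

3w₁ - w₃ + 2w₄ = 0

Write each element as a vector in ℝ⁴ using {E₁₁, E₁₂, E₂₁, E₂₂}.
Solve the homogeneous system with w₁, w₂, w₃, w₄ as columns by row-reducing the coefficient matrix.
The free variable yields coefficients (3, 0, -1, 2) (any nonzero multiple also works).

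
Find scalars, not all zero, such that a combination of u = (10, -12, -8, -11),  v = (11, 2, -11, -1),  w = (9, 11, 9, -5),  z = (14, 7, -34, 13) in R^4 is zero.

u - 3v + w + z = 0

Solve the homogeneous system with u, v, w, z as columns by row-reducing the coefficient matrix.
The free variable yields coefficients (1, -3, 1, 1) (any nonzero multiple also works).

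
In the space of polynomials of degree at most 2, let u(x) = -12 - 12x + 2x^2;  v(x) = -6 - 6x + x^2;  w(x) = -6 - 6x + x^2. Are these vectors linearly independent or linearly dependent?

Write each element as a coordinate vector in ℝ³ using {1, x, x^2}.
Two of the vectors are equal, giving an immediate dependence.

linearly dependent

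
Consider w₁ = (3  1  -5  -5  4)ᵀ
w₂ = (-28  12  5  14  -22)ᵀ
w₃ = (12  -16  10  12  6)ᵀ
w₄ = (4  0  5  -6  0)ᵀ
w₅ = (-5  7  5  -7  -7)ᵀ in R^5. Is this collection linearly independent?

Row-reduce the matrix whose columns are w₁, w₂, w₃, w₄, w₅.
The reduction yields 3 nonzero rows, so the rank is 3.
Since rank 3 < 5, the set is linearly dependent.

linearly dependent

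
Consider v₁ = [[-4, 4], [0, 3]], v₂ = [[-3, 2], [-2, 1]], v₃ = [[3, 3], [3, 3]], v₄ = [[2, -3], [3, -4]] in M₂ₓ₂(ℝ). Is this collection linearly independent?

Write each element as a coordinate vector in ℝ⁴ using {E₁₁, E₁₂, E₂₁, E₂₂}.
The matrix [v₁|v₂|v₃|v₄] has determinant 90.
A nonzero determinant means the columns are linearly independent.

linearly independent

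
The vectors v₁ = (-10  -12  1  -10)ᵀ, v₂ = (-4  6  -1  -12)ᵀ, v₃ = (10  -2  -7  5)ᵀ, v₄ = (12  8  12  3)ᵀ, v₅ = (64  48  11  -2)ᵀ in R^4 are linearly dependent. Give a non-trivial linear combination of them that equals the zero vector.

v₁ - 3v₂ - 3v₃ - 3v₄ + v₅ = 0

Set up α₁v₁ + … + α₅v₅ = 0 and solve the homogeneous system.
The free variable yields coefficients (1, -3, -3, -3, 1) (any nonzero multiple also works).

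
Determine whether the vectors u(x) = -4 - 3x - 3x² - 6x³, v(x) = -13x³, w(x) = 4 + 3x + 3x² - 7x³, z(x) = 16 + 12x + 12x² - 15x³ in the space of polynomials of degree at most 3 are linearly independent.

linearly dependent

Write each element as a coordinate vector in ℝ⁴ using {1, x, …, x³}.
Row-reduce the matrix whose columns are u, v, w, z.
The reduction yields 2 nonzero rows, so the rank is 2.
Since rank 2 < 4, the set is linearly dependent.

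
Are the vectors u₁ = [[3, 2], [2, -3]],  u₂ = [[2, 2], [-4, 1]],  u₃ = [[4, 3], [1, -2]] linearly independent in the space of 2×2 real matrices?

Write each element as a coordinate vector in ℝ⁴ using {E₁₁, E₁₂, E₂₁, E₂₂}.
Row-reduce the matrix whose columns are u₁, u₂, u₃.
The reduction yields 3 nonzero rows, so the rank is 3.
Since rank = 3 (the number of vectors), the set is linearly independent.

linearly independent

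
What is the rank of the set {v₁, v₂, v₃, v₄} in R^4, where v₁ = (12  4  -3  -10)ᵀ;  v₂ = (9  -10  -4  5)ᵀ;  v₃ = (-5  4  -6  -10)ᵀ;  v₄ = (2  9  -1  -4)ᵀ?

Apply Gaussian elimination to the matrix whose rows are v₁, v₂, v₃, v₄.
Exactly 4 pivots survive; hence the rank is 4.

rank 4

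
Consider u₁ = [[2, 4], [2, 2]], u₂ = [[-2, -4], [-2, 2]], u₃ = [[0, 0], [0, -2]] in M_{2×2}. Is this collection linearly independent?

linearly dependent

Take coordinates with respect to the standard basis {E₁₁, E₁₂, E₂₁, E₂₂}.
Row-reduce the matrix whose columns are u₁, u₂, u₃.
The reduction yields 2 nonzero rows, so the rank is 2.
Since rank 2 < 3, the set is linearly dependent.
Indeed u₁ + u₂ + 2u₃ = 0.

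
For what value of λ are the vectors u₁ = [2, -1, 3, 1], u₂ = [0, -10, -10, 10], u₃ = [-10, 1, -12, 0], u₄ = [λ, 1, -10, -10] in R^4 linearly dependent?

The vectors are dependent exactly when the determinant of the matrix with rows u₁, u₂, u₃, u₄ vanishes.
Cofactor expansion gives det = 1040 - 40*λ.
This vanishes exactly when λ = 26.

λ = 26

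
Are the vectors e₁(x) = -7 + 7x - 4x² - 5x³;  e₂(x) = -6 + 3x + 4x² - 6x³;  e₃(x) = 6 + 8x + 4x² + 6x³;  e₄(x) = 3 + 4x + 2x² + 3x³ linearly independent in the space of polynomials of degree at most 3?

Write each element as a coordinate vector in ℝ⁴ using {1, x, …, x³}.
One vector is a scalar multiple of another, so the set is dependent.

linearly dependent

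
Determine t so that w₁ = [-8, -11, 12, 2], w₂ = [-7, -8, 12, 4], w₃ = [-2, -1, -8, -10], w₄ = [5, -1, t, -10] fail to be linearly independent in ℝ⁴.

t = -38/3

The set is linearly dependent precisely when det[w₁; w₂; w₃; w₄] = 0.
Expanding, det = -168*t - 2128.
Solving -168*t - 2128 = 0 yields t = -38/3.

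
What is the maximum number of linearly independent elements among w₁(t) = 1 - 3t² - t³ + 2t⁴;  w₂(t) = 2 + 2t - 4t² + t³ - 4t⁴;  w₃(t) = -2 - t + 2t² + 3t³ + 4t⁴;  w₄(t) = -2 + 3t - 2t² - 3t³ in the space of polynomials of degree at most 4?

4

Pass to coordinate vectors with respect to the basis {1, t, …, t⁴}.
Row-reduce the 4×5 matrix with these as rows.
The echelon form has 4 nonzero rows, so the rank is 4.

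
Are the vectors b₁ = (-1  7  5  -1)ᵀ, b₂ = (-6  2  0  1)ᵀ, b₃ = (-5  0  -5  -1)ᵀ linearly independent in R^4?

linearly independent

Row-reduce the matrix whose columns are b₁, b₂, b₃.
The reduction yields 3 nonzero rows, so the rank is 3.
Since rank = 3 (the number of vectors), the set is linearly independent.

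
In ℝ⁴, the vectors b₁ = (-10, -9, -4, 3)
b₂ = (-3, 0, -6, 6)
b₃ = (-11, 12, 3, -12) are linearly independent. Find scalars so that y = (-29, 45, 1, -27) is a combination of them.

y = -b₁ + 2b₂ + 3b₃

Solve the system with b₁, b₂, b₃ as columns and y as the right-hand side.
The system has the unique solution (c₁, c₂, c₃) = (-1, 2, 3).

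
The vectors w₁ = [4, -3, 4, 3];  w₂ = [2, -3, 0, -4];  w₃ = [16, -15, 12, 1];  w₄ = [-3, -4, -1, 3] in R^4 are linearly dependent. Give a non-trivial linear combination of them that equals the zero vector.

Solve the homogeneous system with w₁, w₂, w₃, w₄ as columns by row-reducing the coefficient matrix.
One solution (up to scaling) is (3, 2, -1, 0).

3w₁ + 2w₂ - w₃ = 0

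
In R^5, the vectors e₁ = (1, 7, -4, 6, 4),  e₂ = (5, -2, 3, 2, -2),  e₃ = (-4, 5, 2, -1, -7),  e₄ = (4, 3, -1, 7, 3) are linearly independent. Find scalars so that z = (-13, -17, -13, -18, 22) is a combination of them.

z = -e₁ - 4e₂ - 3e₃ - e₄

Write z = a₁e₁ + … + a₄e₄ and equate components.
Row-reducing the augmented matrix gives the unique coefficients (a₁, …, a₄) = (-1, -4, -3, -1).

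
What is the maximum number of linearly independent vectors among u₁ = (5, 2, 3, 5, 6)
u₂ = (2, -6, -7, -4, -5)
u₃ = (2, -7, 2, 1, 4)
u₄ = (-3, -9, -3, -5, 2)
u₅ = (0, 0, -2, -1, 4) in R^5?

4

Row-reduce the 5×5 matrix with these as rows.
Reduction leaves 4 leading entries, giving rank 4.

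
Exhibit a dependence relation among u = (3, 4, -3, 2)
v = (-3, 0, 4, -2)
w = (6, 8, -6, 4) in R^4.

Solve the homogeneous system with u, v, w as columns by row-reducing the coefficient matrix.
A generator of the null space is (2, 0, -1).

2u - w = 0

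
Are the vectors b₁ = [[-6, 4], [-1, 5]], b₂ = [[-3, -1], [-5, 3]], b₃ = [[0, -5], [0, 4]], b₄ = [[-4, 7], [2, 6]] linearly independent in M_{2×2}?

linearly independent

Write each element as a coordinate vector in ℝ⁴ using {E₁₁, E₁₂, E₂₁, E₂₂}.
Place the vectors as rows of a 4×4 matrix and reduce to echelon form.
The reduction yields 4 nonzero rows, so the rank is 4.
Since rank = 4 (the number of vectors), the set is linearly independent.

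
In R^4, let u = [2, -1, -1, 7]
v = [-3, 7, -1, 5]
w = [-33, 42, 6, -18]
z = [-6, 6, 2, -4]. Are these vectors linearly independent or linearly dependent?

Row-reduce the matrix whose columns are u, v, w, z.
The reduction yields 3 nonzero rows, so the rank is 3.
Since rank 3 < 4, the set is linearly dependent.
Indeed 3u - 3v + w - 3z = 0.

linearly dependent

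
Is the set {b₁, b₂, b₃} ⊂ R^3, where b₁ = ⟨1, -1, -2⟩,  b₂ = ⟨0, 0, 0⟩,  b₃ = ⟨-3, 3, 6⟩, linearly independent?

linearly dependent

One of the vectors is the zero vector, so the set is linearly dependent.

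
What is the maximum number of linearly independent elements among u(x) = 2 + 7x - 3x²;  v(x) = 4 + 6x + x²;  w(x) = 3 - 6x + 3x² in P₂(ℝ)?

3

Represent each element by its coordinate vector in ℝ³.
Apply Gaussian elimination to the matrix whose rows are u, v, w.
There are 3 pivot columns, so rank = 3.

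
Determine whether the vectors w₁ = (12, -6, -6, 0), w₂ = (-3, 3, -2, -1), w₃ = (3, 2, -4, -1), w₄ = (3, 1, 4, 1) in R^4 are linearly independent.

linearly dependent

Row-reduce the matrix whose columns are w₁, w₂, w₃, w₄.
The reduction yields 3 nonzero rows, so the rank is 3.
Since rank 3 < 4, the set is linearly dependent.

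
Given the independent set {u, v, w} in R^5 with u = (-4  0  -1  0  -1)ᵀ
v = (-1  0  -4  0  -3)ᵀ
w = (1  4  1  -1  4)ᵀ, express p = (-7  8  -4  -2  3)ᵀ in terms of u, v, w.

p = 2u + v + 2w

Since u, v, w are independent, the coefficients expressing p are uniquely determined by a linear system.
Row-reducing the augmented matrix gives the unique coefficients (a₁, a₂, a₃) = (2, 1, 2).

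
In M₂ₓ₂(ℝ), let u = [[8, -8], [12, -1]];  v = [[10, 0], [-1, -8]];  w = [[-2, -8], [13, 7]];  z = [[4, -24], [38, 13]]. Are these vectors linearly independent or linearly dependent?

linearly dependent

Write each element as a coordinate vector in ℝ⁴ using {E₁₁, E₁₂, E₂₁, E₂₂}.
Row-reduce the matrix whose columns are u, v, w, z.
The reduction yields 2 nonzero rows, so the rank is 2.
Since rank 2 < 4, the set is linearly dependent.
Indeed u - v - w = 0.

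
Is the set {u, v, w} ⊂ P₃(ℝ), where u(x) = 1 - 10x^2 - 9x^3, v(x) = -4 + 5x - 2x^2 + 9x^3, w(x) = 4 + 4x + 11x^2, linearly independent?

linearly independent

Take coordinates with respect to the standard basis {1, x, …, x^3}.
Place the vectors as rows of a 3×4 matrix and reduce to echelon form.
The reduction yields 3 nonzero rows, so the rank is 3.
Since rank = 3 (the number of vectors), the set is linearly independent.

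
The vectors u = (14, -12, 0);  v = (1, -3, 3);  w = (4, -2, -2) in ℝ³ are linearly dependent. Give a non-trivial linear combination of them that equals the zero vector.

Row-reduce the matrix with u, v, w as columns; the null space gives the coefficients.
The free variable yields coefficients (1, -2, -3) (any nonzero multiple also works).

u - 2v - 3w = 0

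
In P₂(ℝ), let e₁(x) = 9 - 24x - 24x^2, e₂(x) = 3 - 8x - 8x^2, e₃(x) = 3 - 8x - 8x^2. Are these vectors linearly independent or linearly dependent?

Take coordinates with respect to the standard basis {1, x, x^2}.
Form the 3×3 matrix with these as columns; its determinant is 0.
A zero determinant means the columns are linearly dependent.
Indeed e₁ - 3e₂ = 0.

linearly dependent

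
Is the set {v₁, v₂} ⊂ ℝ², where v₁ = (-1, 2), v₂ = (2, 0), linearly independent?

linearly independent

Form the 2×2 matrix with these as columns; its determinant is -4.
A nonzero determinant means the columns are linearly independent.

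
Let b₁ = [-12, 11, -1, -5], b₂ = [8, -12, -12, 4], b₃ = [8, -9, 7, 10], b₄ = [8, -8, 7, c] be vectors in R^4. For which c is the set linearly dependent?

c = 33/4

Place the vectors as rows of a 4×4 matrix; dependence ⇔ determinant zero.
The determinant works out to 608*c - 5016.
Setting this to zero gives c = 33/4.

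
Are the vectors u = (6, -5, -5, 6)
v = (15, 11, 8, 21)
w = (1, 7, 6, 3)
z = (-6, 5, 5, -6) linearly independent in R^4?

linearly dependent

Place the vectors as rows of a 4×4 matrix and reduce to echelon form.
The reduction yields 2 nonzero rows, so the rank is 2.
Since rank 2 < 4, the set is linearly dependent.
Indeed 2u - v + 3w = 0.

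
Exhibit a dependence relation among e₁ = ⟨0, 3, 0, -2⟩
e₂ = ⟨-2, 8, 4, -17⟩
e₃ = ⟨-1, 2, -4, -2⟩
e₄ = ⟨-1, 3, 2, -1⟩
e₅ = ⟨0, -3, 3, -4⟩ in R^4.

3e₁ - e₂ + e₃ + e₄ + 2e₅ = 0

Row-reduce the matrix with e₁, e₂, e₃, e₄, e₅ as columns; the null space gives the coefficients.
The free variable yields coefficients (3, -1, 1, 1, 2) (any nonzero multiple also works).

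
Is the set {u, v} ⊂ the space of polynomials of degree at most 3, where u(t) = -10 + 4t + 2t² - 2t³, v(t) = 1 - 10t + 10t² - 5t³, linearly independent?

linearly independent

Take coordinates with respect to the standard basis {1, t, …, t³}.
Row-reduce the matrix whose columns are u, v.
The reduction yields 2 nonzero rows, so the rank is 2.
Since rank = 2 (the number of vectors), the set is linearly independent.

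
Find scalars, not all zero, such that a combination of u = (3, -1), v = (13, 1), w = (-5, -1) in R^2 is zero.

u - v - 2w = 0

Set up α₁u + … + α₃w = 0 and solve the homogeneous system.
A generator of the null space is (1, -1, -2).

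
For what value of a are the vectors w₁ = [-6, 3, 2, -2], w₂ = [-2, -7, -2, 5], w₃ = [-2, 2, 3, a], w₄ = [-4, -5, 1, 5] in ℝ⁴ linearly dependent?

a = 0

The vectors are dependent exactly when the determinant of the matrix with rows w₁, w₂, w₃, w₄ vanishes.
Expanding, det = -96*a.
This vanishes exactly when a = 0.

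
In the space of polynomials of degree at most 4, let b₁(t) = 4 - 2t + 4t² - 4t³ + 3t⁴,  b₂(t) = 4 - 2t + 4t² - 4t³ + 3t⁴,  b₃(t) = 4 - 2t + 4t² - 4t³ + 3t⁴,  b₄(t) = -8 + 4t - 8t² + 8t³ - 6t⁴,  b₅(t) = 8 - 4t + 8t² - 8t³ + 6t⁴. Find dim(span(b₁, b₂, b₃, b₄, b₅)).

Pass to coordinate vectors with respect to the basis {1, t, …, t⁴}.
Put the 5×5 matrix [b₁|b₂|b₃|b₄|b₅] into echelon form.
The echelon form has 1 nonzero row, so the rank is 1.

dim = 1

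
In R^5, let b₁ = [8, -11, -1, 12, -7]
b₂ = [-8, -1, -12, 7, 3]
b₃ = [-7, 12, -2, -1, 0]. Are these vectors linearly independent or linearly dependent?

linearly independent

Place the vectors as rows of a 3×5 matrix and reduce to echelon form.
The reduction yields 3 nonzero rows, so the rank is 3.
Since rank = 3 (the number of vectors), the set is linearly independent.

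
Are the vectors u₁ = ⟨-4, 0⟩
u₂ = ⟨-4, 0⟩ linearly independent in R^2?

linearly dependent

Form the 2×2 matrix with these as columns; its determinant is 0.
A zero determinant means the columns are linearly dependent.
Indeed u₁ - u₂ = 0.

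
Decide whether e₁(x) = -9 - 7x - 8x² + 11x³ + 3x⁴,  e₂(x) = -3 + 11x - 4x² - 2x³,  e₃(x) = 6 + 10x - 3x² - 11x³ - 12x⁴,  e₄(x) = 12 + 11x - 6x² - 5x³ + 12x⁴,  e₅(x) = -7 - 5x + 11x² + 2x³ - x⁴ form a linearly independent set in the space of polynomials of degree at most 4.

linearly independent

Write each element as a coordinate vector in ℝ⁵ using {1, x, …, x⁴}.
The matrix [e₁|e₂|e₃|e₄|e₅] has determinant 16320.
A nonzero determinant means the columns are linearly independent.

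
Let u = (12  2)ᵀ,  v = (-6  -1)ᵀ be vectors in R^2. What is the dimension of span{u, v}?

Put the 2×2 matrix [u|v] into echelon form.
There is 1 pivot column, so rank = 1.

1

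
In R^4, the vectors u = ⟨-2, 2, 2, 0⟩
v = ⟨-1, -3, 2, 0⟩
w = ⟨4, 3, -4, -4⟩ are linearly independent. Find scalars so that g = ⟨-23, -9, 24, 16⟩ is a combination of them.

g = 3u + v - 4w

Solve the system with u, v, w as columns and g as the right-hand side.
Back-substitution yields (c₁, c₂, c₃) = (3, 1, -4).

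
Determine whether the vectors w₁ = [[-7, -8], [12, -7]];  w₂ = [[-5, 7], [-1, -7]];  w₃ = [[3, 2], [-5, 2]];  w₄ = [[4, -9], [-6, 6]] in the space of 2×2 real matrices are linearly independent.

Write each element as a coordinate vector in ℝ⁴ using {E₁₁, E₁₂, E₂₁, E₂₂}.
Row-reduce the matrix whose columns are w₁, w₂, w₃, w₄.
The reduction yields 4 nonzero rows, so the rank is 4.
Since rank = 4 (the number of vectors), the set is linearly independent.

linearly independent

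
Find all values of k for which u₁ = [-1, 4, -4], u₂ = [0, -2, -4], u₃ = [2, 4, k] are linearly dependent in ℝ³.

k = 32

The vectors are dependent exactly when the determinant of the matrix with rows u₁, u₂, u₃ vanishes.
Expanding, det = 2*k - 64.
Solving 2*k - 64 = 0 yields k = 32.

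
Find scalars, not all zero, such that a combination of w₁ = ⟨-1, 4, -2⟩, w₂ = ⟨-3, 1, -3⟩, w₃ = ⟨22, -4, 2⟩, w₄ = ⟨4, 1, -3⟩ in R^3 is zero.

Set up α₁w₁ + … + α₄w₄ = 0 and solve the homogeneous system.
The free variable yields coefficients (1, 3, 1, -3) (any nonzero multiple also works).

w₁ + 3w₂ + w₃ - 3w₄ = 0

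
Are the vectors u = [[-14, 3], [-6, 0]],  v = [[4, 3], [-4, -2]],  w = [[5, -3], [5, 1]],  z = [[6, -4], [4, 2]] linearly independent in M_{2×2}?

linearly dependent

Write each element as a coordinate vector in ℝ⁴ using {E₁₁, E₁₂, E₂₁, E₂₂}.
Form the 4×4 matrix with these as columns; its determinant is 0.
A zero determinant means the columns are linearly dependent.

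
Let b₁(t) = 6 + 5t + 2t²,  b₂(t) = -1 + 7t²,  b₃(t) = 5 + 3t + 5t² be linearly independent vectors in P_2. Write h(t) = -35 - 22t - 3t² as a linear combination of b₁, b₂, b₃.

h = -2b₁ + 3b₂ - 4b₃

Take coordinate vectors relative to {1, t, t²}.
Solve the system with b₁, b₂, b₃ as columns and h as the right-hand side.
Back-substitution yields (a₁, a₂, a₃) = (-2, 3, -4).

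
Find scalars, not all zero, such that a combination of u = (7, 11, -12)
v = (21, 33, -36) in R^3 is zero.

3u - v = 0

Set up α₁u + α₂v = 0 and solve the homogeneous system.
The free variable yields coefficients (3, -1) (any nonzero multiple also works).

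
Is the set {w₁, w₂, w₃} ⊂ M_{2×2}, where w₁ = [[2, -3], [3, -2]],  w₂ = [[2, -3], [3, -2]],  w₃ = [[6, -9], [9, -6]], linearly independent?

Write each element as a coordinate vector in ℝ⁴ using {E₁₁, E₁₂, E₂₁, E₂₂}.
Place the vectors as rows of a 3×4 matrix and reduce to echelon form.
The reduction yields 1 nonzero row, so the rank is 1.
Since rank 1 < 3, the set is linearly dependent.

linearly dependent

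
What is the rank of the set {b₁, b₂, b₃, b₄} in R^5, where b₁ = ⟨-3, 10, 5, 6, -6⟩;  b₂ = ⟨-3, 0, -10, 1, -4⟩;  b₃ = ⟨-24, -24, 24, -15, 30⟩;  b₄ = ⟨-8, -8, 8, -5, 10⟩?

rank 3

Put the 5×4 matrix [b₁|b₂|b₃|b₄] into echelon form.
There are 3 pivot columns, so rank = 3.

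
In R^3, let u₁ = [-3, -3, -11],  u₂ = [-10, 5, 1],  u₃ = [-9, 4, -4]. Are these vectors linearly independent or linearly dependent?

linearly independent

The matrix [u₁|u₂|u₃] has determinant 164.
A nonzero determinant means the columns are linearly independent.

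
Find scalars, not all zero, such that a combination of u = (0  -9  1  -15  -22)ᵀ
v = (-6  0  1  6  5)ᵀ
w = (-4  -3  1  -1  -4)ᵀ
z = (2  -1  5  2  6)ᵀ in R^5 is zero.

Solve the homogeneous system with u, v, w, z as columns by row-reducing the coefficient matrix.
The free variable yields coefficients (1, 2, -3, 0) (any nonzero multiple also works).

u + 2v - 3w = 0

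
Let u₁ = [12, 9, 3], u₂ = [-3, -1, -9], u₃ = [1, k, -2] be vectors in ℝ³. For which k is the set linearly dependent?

Dependence holds iff the 3×3 matrix [u₁ u₂ u₃] is singular.
Expanding, det = 99*k - 108.
Setting this to zero gives k = 12/11.

k = 12/11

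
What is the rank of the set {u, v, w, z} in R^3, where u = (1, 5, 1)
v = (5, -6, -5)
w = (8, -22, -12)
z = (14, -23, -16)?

2

Put the 3×4 matrix [u|v|w|z] into echelon form.
The echelon form has 2 nonzero rows, so the rank is 2.
(With 4 elements in a 3-dimensional space the rank is at most 3.)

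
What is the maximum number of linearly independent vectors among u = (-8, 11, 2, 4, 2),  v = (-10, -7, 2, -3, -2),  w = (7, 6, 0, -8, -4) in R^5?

Row-reduce the 3×5 matrix with these as rows.
Exactly 3 pivots survive; hence the rank is 3.

3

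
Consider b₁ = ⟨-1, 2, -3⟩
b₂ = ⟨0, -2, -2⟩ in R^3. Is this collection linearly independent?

linearly independent

Place the vectors as rows of a 2×3 matrix and reduce to echelon form.
The reduction yields 2 nonzero rows, so the rank is 2.
Since rank = 2 (the number of vectors), the set is linearly independent.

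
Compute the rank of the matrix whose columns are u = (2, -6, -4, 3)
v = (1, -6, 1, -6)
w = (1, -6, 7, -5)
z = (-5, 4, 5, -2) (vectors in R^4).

Row-reduce the 4×4 matrix with these as rows.
The echelon form has 4 nonzero rows, so the rank is 4.

4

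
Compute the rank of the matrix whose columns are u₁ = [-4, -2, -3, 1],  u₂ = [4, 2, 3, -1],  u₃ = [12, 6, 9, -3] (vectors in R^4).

Row-reduce the 3×4 matrix with these as rows.
Exactly 1 pivot survives; hence the rank is 1.

1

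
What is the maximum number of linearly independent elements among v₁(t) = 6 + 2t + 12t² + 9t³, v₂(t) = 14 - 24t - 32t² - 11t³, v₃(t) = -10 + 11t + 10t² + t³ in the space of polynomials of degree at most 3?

2

Pass to coordinate vectors with respect to the basis {1, t, …, t³}.
Apply Gaussian elimination to the matrix whose rows are v₁, v₂, v₃.
Reduction leaves 2 leading entries, giving rank 2.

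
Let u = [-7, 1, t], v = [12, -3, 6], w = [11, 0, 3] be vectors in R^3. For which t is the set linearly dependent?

Dependence holds iff the 3×3 matrix [u v w] is singular.
Expanding, det = 33*t + 93.
Setting this to zero gives t = -31/11.

t = -31/11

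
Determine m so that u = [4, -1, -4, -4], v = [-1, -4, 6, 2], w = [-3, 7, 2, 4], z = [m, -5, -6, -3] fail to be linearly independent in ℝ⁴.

The set is linearly dependent precisely when det[u; v; w; z] = 0.
Expanding, det = -60*m - 48.
This vanishes exactly when m = -4/5.

m = -4/5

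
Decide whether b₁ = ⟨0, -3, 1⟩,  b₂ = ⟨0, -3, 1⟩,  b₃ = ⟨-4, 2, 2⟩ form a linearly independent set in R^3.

Two of the vectors are equal, giving an immediate dependence.

linearly dependent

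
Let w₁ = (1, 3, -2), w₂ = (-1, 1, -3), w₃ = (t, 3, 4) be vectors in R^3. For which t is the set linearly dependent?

The set is linearly dependent precisely when det[w₁; w₂; w₃] = 0.
Expanding, det = 31 - 7*t.
Solving 31 - 7*t = 0 yields t = 31/7.

t = 31/7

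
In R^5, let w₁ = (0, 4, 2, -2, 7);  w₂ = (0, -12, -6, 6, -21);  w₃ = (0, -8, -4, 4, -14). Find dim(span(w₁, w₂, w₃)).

1

Apply Gaussian elimination to the matrix whose rows are w₁, w₂, w₃.
There is 1 pivot column, so rank = 1.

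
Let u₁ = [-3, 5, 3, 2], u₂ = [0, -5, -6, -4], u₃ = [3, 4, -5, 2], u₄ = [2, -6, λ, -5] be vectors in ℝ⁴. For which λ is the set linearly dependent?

The set is linearly dependent precisely when det[u₁; u₂; u₃; u₄] = 0.
Cofactor expansion gives det = 48*λ + 544.
This vanishes exactly when λ = -34/3.

λ = -34/3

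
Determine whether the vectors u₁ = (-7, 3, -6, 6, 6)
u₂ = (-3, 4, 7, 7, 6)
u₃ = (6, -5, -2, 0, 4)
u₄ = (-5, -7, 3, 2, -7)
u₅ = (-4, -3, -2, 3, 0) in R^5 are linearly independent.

linearly independent

Row-reduce the matrix whose columns are u₁, u₂, u₃, u₄, u₅.
The reduction yields 5 nonzero rows, so the rank is 5.
Since rank = 5 (the number of vectors), the set is linearly independent.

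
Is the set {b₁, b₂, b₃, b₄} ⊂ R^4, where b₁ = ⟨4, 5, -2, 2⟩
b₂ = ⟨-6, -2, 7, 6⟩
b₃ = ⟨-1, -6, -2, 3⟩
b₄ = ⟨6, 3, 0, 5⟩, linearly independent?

The matrix [b₁|b₂|b₃|b₄] has determinant -1359.
A nonzero determinant means the columns are linearly independent.

linearly independent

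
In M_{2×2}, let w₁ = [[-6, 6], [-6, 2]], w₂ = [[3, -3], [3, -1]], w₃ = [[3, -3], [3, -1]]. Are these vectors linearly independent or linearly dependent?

Write each element as a coordinate vector in ℝ⁴ using {E₁₁, E₁₂, E₂₁, E₂₂}.
Place the vectors as rows of a 3×4 matrix and reduce to echelon form.
The reduction yields 1 nonzero row, so the rank is 1.
Since rank 1 < 3, the set is linearly dependent.
Indeed w₁ + 2w₂ = 0.

linearly dependent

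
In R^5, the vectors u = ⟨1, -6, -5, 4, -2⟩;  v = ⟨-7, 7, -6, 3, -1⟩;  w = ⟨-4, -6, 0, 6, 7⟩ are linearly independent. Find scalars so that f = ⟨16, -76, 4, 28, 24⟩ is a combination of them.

Set up the augmented matrix [u | v | w | f] and row-reduce.
Row-reducing the augmented matrix gives the unique coefficients (α₁, α₂, α₃) = (4, -4, 4).

f = 4u - 4v + 4w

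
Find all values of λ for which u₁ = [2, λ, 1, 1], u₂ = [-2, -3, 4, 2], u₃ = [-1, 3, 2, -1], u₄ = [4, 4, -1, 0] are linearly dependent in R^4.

λ = 5/4

Dependence holds iff the 4×4 matrix [u₁ u₂ u₃ u₄] is singular.
The determinant works out to 28*λ - 35.
This vanishes exactly when λ = 5/4.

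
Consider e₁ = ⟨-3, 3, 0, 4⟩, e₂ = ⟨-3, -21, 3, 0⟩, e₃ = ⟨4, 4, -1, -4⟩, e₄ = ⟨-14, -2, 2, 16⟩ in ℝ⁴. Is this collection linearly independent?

The matrix [e₁|e₂|e₃|e₄] has determinant 0.
A zero determinant means the columns are linearly dependent.
Indeed 3e₁ + e₂ + 3e₃ = 0.

linearly dependent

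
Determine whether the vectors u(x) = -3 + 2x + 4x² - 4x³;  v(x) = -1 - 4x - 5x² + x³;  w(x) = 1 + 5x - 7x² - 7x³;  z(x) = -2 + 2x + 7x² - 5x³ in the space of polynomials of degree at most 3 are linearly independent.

linearly independent

Write each element as a coordinate vector in ℝ⁴ using {1, x, …, x³}.
Place the vectors as rows of a 4×4 matrix and reduce to echelon form.
The reduction yields 4 nonzero rows, so the rank is 4.
Since rank = 4 (the number of vectors), the set is linearly independent.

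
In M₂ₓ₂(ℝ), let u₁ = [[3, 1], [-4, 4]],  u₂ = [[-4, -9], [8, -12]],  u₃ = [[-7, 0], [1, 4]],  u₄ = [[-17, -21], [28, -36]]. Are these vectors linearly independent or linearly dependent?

linearly dependent

Write each element as a coordinate vector in ℝ⁴ using {E₁₁, E₁₂, E₂₁, E₂₂}.
Row-reduce the matrix whose columns are u₁, u₂, u₃, u₄.
The reduction yields 3 nonzero rows, so the rank is 3.
Since rank 3 < 4, the set is linearly dependent.
Indeed 3u₁ - 2u₂ + u₄ = 0.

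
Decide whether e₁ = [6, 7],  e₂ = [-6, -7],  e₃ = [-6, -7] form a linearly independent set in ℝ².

There are 3 vectors in a 2-dimensional space, so they cannot be linearly independent.

linearly dependent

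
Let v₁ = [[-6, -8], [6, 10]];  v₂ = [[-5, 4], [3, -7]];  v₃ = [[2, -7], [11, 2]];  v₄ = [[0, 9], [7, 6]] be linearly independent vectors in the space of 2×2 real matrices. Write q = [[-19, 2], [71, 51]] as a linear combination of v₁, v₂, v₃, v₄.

Work in coordinates with respect to the standard basis {E₁₁, E₁₂, E₂₁, E₂₂}.
Since v₁, v₂, v₃, v₄ are independent, the coefficients expressing q are uniquely determined by a linear system.
Row-reducing the augmented matrix gives the unique coefficients (a₁, …, a₄) = (3, 1, 2, 4).

q = 3v₁ + v₂ + 2v₃ + 4v₄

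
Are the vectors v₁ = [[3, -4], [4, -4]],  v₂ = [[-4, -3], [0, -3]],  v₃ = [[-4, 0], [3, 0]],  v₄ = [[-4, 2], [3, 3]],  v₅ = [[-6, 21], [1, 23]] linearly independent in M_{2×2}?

Take coordinates with respect to the standard basis {E₁₁, E₁₂, E₂₁, E₂₂}.
There are 5 vectors in a 4-dimensional space, so they cannot be linearly independent.

linearly dependent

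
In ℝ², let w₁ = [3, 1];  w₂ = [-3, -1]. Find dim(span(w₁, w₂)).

dim = 1

Row-reduce the 2×2 matrix with these as rows.
The echelon form has 1 nonzero row, so the rank is 1.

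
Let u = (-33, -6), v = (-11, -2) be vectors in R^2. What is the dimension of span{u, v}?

dim = 1

Apply Gaussian elimination to the matrix whose rows are u, v.
The echelon form has 1 nonzero row, so the rank is 1.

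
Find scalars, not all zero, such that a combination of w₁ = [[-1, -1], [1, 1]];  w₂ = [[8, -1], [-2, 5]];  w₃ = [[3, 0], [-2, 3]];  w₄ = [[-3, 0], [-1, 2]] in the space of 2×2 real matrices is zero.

Pass to coordinate vectors relative to the basis {E₁₁, E₁₂, E₂₁, E₂₂}.
Write the vectors as columns of a matrix and find a nonzero vector in its null space.
A generator of the null space is (1, -1, 2, -1).

w₁ - w₂ + 2w₃ - w₄ = 0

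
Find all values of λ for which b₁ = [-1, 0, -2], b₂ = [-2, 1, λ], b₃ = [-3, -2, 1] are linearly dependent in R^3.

The vectors are dependent exactly when the determinant of the matrix with rows b₁, b₂, b₃ vanishes.
Expanding, det = -2*λ - 15.
This vanishes exactly when λ = -15/2.

λ = -15/2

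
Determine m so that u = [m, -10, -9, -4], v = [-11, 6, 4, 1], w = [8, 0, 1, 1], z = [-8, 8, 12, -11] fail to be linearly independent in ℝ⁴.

m = -1/3

The set is linearly dependent precisely when det[u; v; w; z] = 0.
Expanding, det = -114*m - 38.
Setting this to zero gives m = -1/3.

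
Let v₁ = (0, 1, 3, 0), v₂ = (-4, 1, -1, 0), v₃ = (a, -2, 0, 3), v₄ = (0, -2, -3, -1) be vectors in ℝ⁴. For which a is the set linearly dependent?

a = 15

Dependence holds iff the 4×4 matrix [v₁ v₂ v₃ v₄] is singular.
Cofactor expansion gives det = 4*a - 60.
This vanishes exactly when a = 15.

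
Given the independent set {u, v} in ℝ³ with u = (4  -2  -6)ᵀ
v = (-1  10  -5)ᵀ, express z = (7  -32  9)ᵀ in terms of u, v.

Set up the augmented matrix [u | v | z] and row-reduce.
The system has the unique solution (c₁, c₂) = (1, -3).

z = u - 3v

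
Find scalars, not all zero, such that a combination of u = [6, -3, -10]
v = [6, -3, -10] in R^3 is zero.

Write the vectors as columns of a matrix and find a nonzero vector in its null space.
One solution (up to scaling) is (1, -1).

u - v = 0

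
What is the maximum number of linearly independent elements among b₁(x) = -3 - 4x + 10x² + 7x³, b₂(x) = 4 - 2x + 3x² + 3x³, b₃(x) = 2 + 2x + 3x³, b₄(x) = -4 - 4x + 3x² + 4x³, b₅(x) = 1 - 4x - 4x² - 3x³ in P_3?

4

Represent each element by its coordinate vector in ℝ⁴.
Apply Gaussian elimination to the matrix whose rows are b₁, b₂, b₃, b₄, b₅.
There are 4 pivot columns, so rank = 4.
(With 5 elements in a 4-dimensional space the rank is at most 4.)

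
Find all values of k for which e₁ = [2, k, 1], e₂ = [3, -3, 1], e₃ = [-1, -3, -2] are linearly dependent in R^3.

Place the vectors as rows of a 3×3 matrix; dependence ⇔ determinant zero.
Cofactor expansion gives det = 5*k + 6.
Solving 5*k + 6 = 0 yields k = -6/5.

k = -6/5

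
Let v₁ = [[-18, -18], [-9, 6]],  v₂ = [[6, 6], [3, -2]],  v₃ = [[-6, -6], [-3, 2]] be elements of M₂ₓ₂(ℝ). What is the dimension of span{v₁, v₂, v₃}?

1

Use coordinates relative to {E₁₁, E₁₂, E₂₁, E₂₂}.
Put the 4×3 matrix [v₁|v₂|v₃] into echelon form.
The echelon form has 1 nonzero row, so the rank is 1.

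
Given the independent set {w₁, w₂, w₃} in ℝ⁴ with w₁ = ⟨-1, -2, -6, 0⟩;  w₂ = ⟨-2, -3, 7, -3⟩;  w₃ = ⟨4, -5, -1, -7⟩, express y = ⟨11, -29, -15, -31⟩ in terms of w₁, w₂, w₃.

Write y = c₁w₁ + … + c₃w₃ and equate components.
The system has the unique solution (c₁, c₂, c₃) = (3, 1, 4).

y = 3w₁ + w₂ + 4w₃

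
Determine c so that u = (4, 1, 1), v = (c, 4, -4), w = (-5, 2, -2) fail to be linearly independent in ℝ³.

Dependence holds iff the 3×3 matrix [u v w] is singular.
Expanding, det = 4*c + 40.
Setting this to zero gives c = -10.

c = -10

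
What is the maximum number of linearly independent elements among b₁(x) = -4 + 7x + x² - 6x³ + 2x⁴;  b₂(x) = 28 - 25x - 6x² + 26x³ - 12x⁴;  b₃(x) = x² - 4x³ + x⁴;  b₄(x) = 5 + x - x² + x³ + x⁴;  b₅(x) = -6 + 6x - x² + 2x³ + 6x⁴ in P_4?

4

Represent each element by its coordinate vector in ℝ⁵.
Row-reduce the 5×5 matrix with these as rows.
Reduction leaves 4 leading entries, giving rank 4.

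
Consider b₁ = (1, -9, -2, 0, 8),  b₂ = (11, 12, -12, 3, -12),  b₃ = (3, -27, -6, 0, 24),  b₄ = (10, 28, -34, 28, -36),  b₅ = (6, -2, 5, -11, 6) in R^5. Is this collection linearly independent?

One vector is a scalar multiple of another, so the set is dependent.

linearly dependent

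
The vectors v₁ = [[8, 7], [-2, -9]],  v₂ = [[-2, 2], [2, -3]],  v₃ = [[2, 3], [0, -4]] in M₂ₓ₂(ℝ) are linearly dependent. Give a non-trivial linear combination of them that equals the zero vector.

Pass to coordinate vectors relative to the basis {E₁₁, E₁₂, E₂₁, E₂₂}.
Solve the homogeneous system with v₁, v₂, v₃ as columns by row-reducing the coefficient matrix.
One solution (up to scaling) is (1, 1, -3).

v₁ + v₂ - 3v₃ = 0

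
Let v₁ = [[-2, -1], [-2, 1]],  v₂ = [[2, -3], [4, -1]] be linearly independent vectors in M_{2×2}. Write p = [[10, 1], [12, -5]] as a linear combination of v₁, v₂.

p = -4v₁ + v₂

Take coordinate vectors relative to {E₁₁, E₁₂, E₂₁, E₂₂}.
Set up the augmented matrix [v₁ | v₂ | p] and row-reduce.
Row-reducing the augmented matrix gives the unique coefficients (a₁, a₂) = (-4, 1).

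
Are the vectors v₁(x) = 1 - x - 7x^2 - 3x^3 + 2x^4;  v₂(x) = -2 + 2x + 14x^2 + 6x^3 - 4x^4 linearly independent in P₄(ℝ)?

linearly dependent

Write each element as a coordinate vector in ℝ⁵ using {1, x, …, x^4}.
Place the vectors as rows of a 2×5 matrix and reduce to echelon form.
The reduction yields 1 nonzero row, so the rank is 1.
Since rank 1 < 2, the set is linearly dependent.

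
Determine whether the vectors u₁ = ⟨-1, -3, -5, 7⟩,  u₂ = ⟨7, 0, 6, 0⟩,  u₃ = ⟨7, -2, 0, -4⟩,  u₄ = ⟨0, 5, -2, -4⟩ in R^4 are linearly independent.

linearly independent

Form the 4×4 matrix with these as columns; its determinant is -2142.
A nonzero determinant means the columns are linearly independent.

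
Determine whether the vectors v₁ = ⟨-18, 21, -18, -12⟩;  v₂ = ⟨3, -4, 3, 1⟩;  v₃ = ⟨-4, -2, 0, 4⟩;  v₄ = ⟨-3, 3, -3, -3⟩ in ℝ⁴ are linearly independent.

Form the 4×4 matrix with these as columns; its determinant is 0.
A zero determinant means the columns are linearly dependent.
Indeed v₁ + 3v₂ - 3v₄ = 0.

linearly dependent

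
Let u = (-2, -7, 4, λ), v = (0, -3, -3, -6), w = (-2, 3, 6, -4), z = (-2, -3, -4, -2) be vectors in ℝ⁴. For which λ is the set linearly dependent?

λ = -52

Place the vectors as rows of a 4×4 matrix; dependence ⇔ determinant zero.
The determinant works out to -24*λ - 1248.
Setting this to zero gives λ = -52.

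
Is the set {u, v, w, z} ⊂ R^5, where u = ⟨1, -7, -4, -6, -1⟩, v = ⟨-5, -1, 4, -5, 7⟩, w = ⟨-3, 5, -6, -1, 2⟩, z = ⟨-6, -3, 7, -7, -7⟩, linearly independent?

linearly independent

Place the vectors as rows of a 4×5 matrix and reduce to echelon form.
The reduction yields 4 nonzero rows, so the rank is 4.
Since rank = 4 (the number of vectors), the set is linearly independent.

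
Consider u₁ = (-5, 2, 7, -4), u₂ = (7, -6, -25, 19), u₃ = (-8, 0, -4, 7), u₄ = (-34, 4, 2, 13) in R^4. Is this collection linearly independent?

linearly dependent

Form the 4×4 matrix with these as columns; its determinant is 0.
A zero determinant means the columns are linearly dependent.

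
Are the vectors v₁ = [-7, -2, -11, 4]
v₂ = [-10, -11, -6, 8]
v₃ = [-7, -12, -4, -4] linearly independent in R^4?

linearly independent

Place the vectors as rows of a 3×4 matrix and reduce to echelon form.
The reduction yields 3 nonzero rows, so the rank is 3.
Since rank = 3 (the number of vectors), the set is linearly independent.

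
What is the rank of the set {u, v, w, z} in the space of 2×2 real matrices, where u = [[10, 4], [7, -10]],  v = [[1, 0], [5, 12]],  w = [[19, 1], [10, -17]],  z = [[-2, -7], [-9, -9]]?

rank 3

Represent each element by its coordinate vector in ℝ⁴.
Apply Gaussian elimination to the matrix whose rows are u, v, w, z.
Reduction leaves 3 leading entries, giving rank 3.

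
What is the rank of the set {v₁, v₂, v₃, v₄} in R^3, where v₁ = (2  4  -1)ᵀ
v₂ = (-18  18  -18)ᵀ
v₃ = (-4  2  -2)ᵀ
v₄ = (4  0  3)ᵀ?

rank 3

Apply Gaussian elimination to the matrix whose rows are v₁, v₂, v₃, v₄.
Exactly 3 pivots survive; hence the rank is 3.
(With 4 elements in a 3-dimensional space the rank is at most 3.)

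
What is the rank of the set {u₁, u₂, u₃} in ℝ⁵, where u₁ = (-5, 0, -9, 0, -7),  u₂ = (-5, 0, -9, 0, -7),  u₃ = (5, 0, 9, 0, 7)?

rank 1

Apply Gaussian elimination to the matrix whose rows are u₁, u₂, u₃.
The echelon form has 1 nonzero row, so the rank is 1.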